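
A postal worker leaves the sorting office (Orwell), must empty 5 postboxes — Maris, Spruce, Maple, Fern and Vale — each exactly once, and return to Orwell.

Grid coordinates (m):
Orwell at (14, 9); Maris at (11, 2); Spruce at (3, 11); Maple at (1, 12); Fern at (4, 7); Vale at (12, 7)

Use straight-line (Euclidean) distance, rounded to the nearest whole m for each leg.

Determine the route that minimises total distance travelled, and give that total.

There are 60 distinct closed tours to check (reversals are equivalent).
Orwell→Maris→Spruce→Maple→Fern→Vale→Orwell: 8+12+2+6+8+3 = 39
Orwell→Maris→Spruce→Maple→Vale→Fern→Orwell: 8+12+2+12+8+10 = 52
Orwell→Maris→Spruce→Fern→Maple→Vale→Orwell: 8+12+4+6+12+3 = 45
Orwell→Maris→Spruce→Fern→Vale→Maple→Orwell: 8+12+4+8+12+13 = 57
Orwell→Maris→Spruce→Vale→Maple→Fern→Orwell: 8+12+10+12+6+10 = 58
Orwell→Maris→Spruce→Vale→Fern→Maple→Orwell: 8+12+10+8+6+13 = 57
Orwell→Maris→Maple→Spruce→Fern→Vale→Orwell: 8+14+2+4+8+3 = 39
Orwell→Maris→Maple→Spruce→Vale→Fern→Orwell: 8+14+2+10+8+10 = 52
Orwell→Maris→Maple→Fern→Spruce→Vale→Orwell: 8+14+6+4+10+3 = 45
Orwell→Maris→Maple→Fern→Vale→Spruce→Orwell: 8+14+6+8+10+11 = 57
Orwell→Maris→Maple→Vale→Spruce→Fern→Orwell: 8+14+12+10+4+10 = 58
Orwell→Maris→Maple→Vale→Fern→Spruce→Orwell: 8+14+12+8+4+11 = 57
Orwell→Maris→Fern→Spruce→Maple→Vale→Orwell: 8+9+4+2+12+3 = 38
Orwell→Maris→Fern→Spruce→Vale→Maple→Orwell: 8+9+4+10+12+13 = 56
… (46 more)
Orwell→Spruce→Maple→Fern→Maris→Vale→Orwell: 11+2+6+9+5+3 = 36  ← best
The minimum is 36.
One optimal route: Orwell → Spruce → Maple → Fern → Maris → Vale → Orwell (or its reverse).

Shortest round trip = 36 m.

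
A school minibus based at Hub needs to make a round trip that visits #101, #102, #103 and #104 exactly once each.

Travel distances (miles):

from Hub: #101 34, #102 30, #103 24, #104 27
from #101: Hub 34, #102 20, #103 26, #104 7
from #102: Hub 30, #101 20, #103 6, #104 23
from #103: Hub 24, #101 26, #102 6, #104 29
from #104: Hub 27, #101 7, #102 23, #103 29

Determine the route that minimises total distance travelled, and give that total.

Hub - #101 - #102 - #103 - #104 - Hub: 34+20+6+29+27 = 116
Hub - #101 - #102 - #104 - #103 - Hub: 34+20+23+29+24 = 130
Hub - #101 - #103 - #102 - #104 - Hub: 34+26+6+23+27 = 116
Hub - #101 - #103 - #104 - #102 - Hub: 34+26+29+23+30 = 142
Hub - #101 - #104 - #102 - #103 - Hub: 34+7+23+6+24 = 94
Hub - #101 - #104 - #103 - #102 - Hub: 34+7+29+6+30 = 106
Hub - #102 - #101 - #103 - #104 - Hub: 30+20+26+29+27 = 132
Hub - #102 - #101 - #104 - #103 - Hub: 30+20+7+29+24 = 110
Hub - #102 - #103 - #101 - #104 - Hub: 30+6+26+7+27 = 96
Hub - #102 - #104 - #101 - #103 - Hub: 30+23+7+26+24 = 110
Hub - #103 - #101 - #102 - #104 - Hub: 24+26+20+23+27 = 120
Hub - #103 - #102 - #101 - #104 - Hub: 24+6+20+7+27 = 84
The minimum is 84.
One optimal route: Hub → #103 → #102 → #101 → #104 → Hub (or its reverse).

Shortest round trip = 84 miles.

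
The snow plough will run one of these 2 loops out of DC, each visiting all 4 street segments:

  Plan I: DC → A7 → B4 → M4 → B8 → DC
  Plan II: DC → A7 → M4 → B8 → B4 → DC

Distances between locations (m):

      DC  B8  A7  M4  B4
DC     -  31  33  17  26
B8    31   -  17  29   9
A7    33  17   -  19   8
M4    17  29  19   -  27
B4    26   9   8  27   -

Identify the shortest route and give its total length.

Shortest is Plan II, total 116 m.

Plan I: 33 + 8 + 27 + 29 + 31 = 128
Plan II: 33 + 19 + 29 + 9 + 26 = 116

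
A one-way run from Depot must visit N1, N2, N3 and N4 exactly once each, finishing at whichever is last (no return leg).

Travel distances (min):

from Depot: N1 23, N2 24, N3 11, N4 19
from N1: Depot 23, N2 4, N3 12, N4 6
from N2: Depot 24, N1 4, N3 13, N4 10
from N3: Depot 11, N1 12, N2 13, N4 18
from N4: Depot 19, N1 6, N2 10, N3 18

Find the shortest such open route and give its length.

Shortest open route: 34 min.

There are 4! = 24 possible orderings.
Depot - N1 - N2 - N3 - N4: 23+4+13+18 = 58
Depot - N1 - N2 - N4 - N3: 23+4+10+18 = 55
Depot - N1 - N3 - N2 - N4: 23+12+13+10 = 58
Depot - N1 - N3 - N4 - N2: 23+12+18+10 = 63
Depot - N1 - N4 - N2 - N3: 23+6+10+13 = 52
Depot - N1 - N4 - N3 - N2: 23+6+18+13 = 60
Depot - N2 - N1 - N3 - N4: 24+4+12+18 = 58
Depot - N2 - N1 - N4 - N3: 24+4+6+18 = 52
Depot - N2 - N3 - N1 - N4: 24+13+12+6 = 55
Depot - N2 - N3 - N4 - N1: 24+13+18+6 = 61
Depot - N2 - N4 - N1 - N3: 24+10+6+12 = 52
Depot - N2 - N4 - N3 - N1: 24+10+18+12 = 64
Depot - N3 - N1 - N2 - N4: 11+12+4+10 = 37
Depot - N3 - N1 - N4 - N2: 11+12+6+10 = 39
… (10 more)
Depot - N3 - N2 - N1 - N4: 11+13+4+6 = 34  ← best
The minimum is 34.
One shortest path: Depot → N3 → N2 → N1 → N4.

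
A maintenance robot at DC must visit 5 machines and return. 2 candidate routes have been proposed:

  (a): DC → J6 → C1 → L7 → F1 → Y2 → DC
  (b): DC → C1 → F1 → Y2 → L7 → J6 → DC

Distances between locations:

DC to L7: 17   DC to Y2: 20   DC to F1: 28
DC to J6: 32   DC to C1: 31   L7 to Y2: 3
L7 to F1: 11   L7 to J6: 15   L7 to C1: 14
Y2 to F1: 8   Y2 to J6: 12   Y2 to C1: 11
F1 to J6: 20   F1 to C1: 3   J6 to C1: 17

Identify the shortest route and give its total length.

(a): 32 + 17 + 14 + 11 + 8 + 20 = 102
(b): 31 + 3 + 8 + 3 + 15 + 32 = 92

92 — (b) is the shortest.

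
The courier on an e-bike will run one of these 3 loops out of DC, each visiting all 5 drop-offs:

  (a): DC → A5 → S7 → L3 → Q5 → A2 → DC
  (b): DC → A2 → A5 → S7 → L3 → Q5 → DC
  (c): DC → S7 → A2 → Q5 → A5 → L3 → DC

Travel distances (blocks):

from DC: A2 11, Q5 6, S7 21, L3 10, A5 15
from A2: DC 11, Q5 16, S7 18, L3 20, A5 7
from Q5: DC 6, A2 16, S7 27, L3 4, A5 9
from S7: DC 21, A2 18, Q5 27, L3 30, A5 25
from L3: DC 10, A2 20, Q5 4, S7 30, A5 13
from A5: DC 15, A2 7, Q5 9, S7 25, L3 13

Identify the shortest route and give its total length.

Shortest is (b), total 83 blocks.

(a): 15 + 25 + 30 + 4 + 16 + 11 = 101
(b): 11 + 7 + 25 + 30 + 4 + 6 = 83
(c): 21 + 18 + 16 + 9 + 13 + 10 = 87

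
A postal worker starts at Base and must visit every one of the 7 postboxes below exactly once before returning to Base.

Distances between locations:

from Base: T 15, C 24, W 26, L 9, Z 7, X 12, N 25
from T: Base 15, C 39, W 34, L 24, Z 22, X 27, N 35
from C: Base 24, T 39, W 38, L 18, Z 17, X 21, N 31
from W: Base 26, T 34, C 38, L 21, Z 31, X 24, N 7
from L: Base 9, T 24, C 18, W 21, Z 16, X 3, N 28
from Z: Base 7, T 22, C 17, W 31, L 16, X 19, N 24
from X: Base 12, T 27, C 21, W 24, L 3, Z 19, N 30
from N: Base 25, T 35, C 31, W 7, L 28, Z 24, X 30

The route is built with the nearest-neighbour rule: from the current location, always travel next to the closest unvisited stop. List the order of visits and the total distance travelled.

Base → [Z:7 / L:9 / X:12 / T:15 / C:24 / N:25 / W:26] → Z (7)
Z → [L:16 / C:17 / X:19 / T:22 / N:24 / W:31] → L (16)
L → [X:3 / C:18 / W:21 / T:24 / N:28] → X (3)
X → [C:21 / W:24 / T:27 / N:30] → C (21)
C → [N:31 / W:38 / T:39] → N (31)
N → [W:7 / T:35] → W (7)
W → [T:34] → T (34)
Return T→Base: 15.
Total = 7 + 16 + 3 + 21 + 31 + 7 + 34 + 15 = 134.

134 along Base → Z → L → X → C → N → W → T → Base.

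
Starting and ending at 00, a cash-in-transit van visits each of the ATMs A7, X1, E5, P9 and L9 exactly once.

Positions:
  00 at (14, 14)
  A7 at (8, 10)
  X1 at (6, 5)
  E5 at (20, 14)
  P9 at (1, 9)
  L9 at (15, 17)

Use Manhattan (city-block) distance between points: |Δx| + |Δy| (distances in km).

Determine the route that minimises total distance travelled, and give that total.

With 5 stops there are 5!/2 = 60 distinct round trips (a route and its reverse cost the same).
00→A7→X1→E5→P9→L9→00: 10+7+23+24+22+4 = 90
00→A7→X1→E5→L9→P9→00: 10+7+23+8+22+18 = 88
00→A7→X1→P9→E5→L9→00: 10+7+9+24+8+4 = 62
00→A7→X1→P9→L9→E5→00: 10+7+9+22+8+6 = 62
00→A7→X1→L9→E5→P9→00: 10+7+21+8+24+18 = 88
00→A7→X1→L9→P9→E5→00: 10+7+21+22+24+6 = 90
00→A7→E5→X1→P9→L9→00: 10+16+23+9+22+4 = 84
00→A7→E5→X1→L9→P9→00: 10+16+23+21+22+18 = 110
00→A7→E5→P9→X1→L9→00: 10+16+24+9+21+4 = 84
00→A7→E5→P9→L9→X1→00: 10+16+24+22+21+17 = 110
00→A7→E5→L9→X1→P9→00: 10+16+8+21+9+18 = 82
00→A7→E5→L9→P9→X1→00: 10+16+8+22+9+17 = 82
00→A7→P9→X1→E5→L9→00: 10+8+9+23+8+4 = 62
00→A7→P9→X1→L9→E5→00: 10+8+9+21+8+6 = 62
… (46 more)
The minimum is 62.
One optimal route: 00 → A7 → X1 → P9 → E5 → L9 → 00 (or its reverse).

Shortest round trip = 62 km.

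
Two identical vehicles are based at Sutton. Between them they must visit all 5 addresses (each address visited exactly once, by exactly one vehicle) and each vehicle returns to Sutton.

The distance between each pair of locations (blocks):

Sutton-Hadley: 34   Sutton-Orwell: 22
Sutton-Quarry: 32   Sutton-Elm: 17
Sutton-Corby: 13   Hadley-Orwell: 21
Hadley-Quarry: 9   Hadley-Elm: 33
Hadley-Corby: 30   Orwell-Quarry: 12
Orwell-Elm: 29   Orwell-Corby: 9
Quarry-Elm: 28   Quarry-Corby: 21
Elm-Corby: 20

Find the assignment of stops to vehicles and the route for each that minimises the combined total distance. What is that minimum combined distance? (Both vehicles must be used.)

111 blocks — the smallest possible combined total.

Check every non-empty split of the stops between the two vehicles; for each half take its own optimal tour:
  {Hadley} + {Orwell, Quarry, Elm, Corby}: 68 + 79 = 147
  {Orwell} + {Hadley, Quarry, Elm, Corby}: 44 + 93 = 137
  {Hadley, Orwell} + {Quarry, Elm, Corby}: 77 + 79 = 156
  {Quarry} + {Hadley, Orwell, Elm, Corby}: 64 + 93 = 157
  {Hadley, Quarry} + {Orwell, Elm, Corby}: 75 + 68 = 143
  {Orwell, Quarry} + {Hadley, Elm, Corby}: 66 + 93 = 159
  … (15 splits in total)
  {Elm} + {Hadley, Orwell, Quarry, Corby}: 34 + 77 = 111  ← best
Best: vehicle 1 Sutton → Elm → Sutton = 34; vehicle 2 Sutton → Hadley → Quarry → Orwell → Corby → Sutton = 77; combined 111.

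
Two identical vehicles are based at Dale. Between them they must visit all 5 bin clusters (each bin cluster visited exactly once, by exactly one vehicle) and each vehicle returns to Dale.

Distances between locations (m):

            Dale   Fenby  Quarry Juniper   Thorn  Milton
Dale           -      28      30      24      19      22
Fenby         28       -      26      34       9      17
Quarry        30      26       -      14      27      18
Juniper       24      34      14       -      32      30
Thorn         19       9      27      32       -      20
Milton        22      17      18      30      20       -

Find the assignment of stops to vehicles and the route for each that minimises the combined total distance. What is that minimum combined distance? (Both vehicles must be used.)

Minimum combined distance: 134 m.

Try each way of splitting the stops between the two vehicles (each non-empty) and, for each split, find the best tour for each vehicle:
  {Fenby} + {Quarry, Juniper, Thorn, Milton}: 56 + 95 = 151
  {Quarry} + {Fenby, Juniper, Thorn, Milton}: 60 + 99 = 159
  {Fenby, Quarry} + {Juniper, Thorn, Milton}: 84 + 93 = 177
  {Juniper} + {Fenby, Quarry, Thorn, Milton}: 48 + 93 = 141
  {Fenby, Juniper} + {Quarry, Thorn, Milton}: 86 + 86 = 172
  {Quarry, Juniper} + {Fenby, Thorn, Milton}: 68 + 67 = 135
  … (15 splits in total)
  {Fenby, Thorn} + {Quarry, Juniper, Milton}: 56 + 78 = 134  ← best
Best: vehicle 1 Dale → Fenby → Thorn → Dale = 56; vehicle 2 Dale → Juniper → Quarry → Milton → Dale = 78; combined 134.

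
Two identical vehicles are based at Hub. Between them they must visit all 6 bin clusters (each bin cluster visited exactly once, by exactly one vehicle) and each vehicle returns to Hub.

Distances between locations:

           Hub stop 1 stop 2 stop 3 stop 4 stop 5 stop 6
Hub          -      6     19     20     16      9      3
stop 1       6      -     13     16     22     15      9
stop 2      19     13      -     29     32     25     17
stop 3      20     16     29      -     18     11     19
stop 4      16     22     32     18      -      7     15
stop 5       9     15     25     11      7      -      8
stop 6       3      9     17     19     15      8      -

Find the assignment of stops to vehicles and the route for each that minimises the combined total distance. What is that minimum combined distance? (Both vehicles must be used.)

Try each way of splitting the stops between the two vehicles (each non-empty) and, for each split, find the best tour for each vehicle:
  {stop 1} + {stop 2, stop 3, stop 4, stop 5, stop 6}: 12 + 83 = 95
  {stop 2} + {stop 1, stop 3, stop 4, stop 5, stop 6}: 38 + 58 = 96
  {stop 1, stop 2} + {stop 3, stop 4, stop 5, stop 6}: 38 + 56 = 94
  {stop 3} + {stop 1, stop 2, stop 4, stop 5, stop 6}: 40 + 67 = 107
  {stop 1, stop 3} + {stop 2, stop 4, stop 5, stop 6}: 42 + 67 = 109
  {stop 2, stop 3} + {stop 1, stop 4, stop 5, stop 6}: 68 + 46 = 114
  … (31 splits in total)
  {stop 1, stop 2, stop 3, stop 4, stop 5} + {stop 6}: 82 + 6 = 88  ← best
Best: vehicle 1 Hub → stop 1 → stop 2 → stop 3 → stop 4 → stop 5 → Hub = 82; vehicle 2 Hub → stop 6 → Hub = 6; combined 88.

Minimum combined distance: 88.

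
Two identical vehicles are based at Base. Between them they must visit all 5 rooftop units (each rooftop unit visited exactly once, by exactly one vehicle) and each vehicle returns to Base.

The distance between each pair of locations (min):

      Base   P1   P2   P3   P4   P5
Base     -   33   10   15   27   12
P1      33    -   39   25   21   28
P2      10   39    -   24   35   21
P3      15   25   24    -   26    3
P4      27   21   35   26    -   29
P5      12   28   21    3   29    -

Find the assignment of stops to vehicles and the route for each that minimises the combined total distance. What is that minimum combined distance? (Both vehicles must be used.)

Minimum combined distance: 108 min.

There are 2^4 − 1 = 15 ways to divide the 5 stops into two non-empty groups. For each, the best each vehicle can do is its own shortest tour through its group:
  {P1} + {P2, P3, P4, P5}: 66 + 86 = 152
  {P2} + {P1, P3, P4, P5}: 20 + 88 = 108
  {P1, P2} + {P3, P4, P5}: 82 + 68 = 150
  {P3} + {P1, P2, P4, P5}: 30 + 106 = 136
  {P1, P3} + {P2, P4, P5}: 73 + 86 = 159
  {P2, P3} + {P1, P4, P5}: 49 + 88 = 137
  … (15 splits in total)
Best: vehicle 1 Base → P2 → Base = 20; vehicle 2 Base → P4 → P1 → P3 → P5 → Base = 88; combined 108.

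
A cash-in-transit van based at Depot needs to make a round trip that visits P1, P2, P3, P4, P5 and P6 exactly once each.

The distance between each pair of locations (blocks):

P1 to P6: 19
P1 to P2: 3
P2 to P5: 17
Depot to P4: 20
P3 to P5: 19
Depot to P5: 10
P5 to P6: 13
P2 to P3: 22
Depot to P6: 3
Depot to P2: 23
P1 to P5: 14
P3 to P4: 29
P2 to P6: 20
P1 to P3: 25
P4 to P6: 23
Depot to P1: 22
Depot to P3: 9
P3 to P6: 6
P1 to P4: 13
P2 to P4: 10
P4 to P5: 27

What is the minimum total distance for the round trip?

Minimum total distance: 75 blocks.

With 6 stops there are 6!/2 = 360 distinct round trips (a route and its reverse cost the same).
Depot→P1→P2→P3→P4→P5→P6→Depot: 22+3+22+29+27+13+3 = 119
Depot→P1→P2→P3→P4→P6→P5→Depot: 22+3+22+29+23+13+10 = 122
Depot→P1→P2→P3→P5→P4→P6→Depot: 22+3+22+19+27+23+3 = 119
Depot→P1→P2→P3→P5→P6→P4→Depot: 22+3+22+19+13+23+20 = 122
Depot→P1→P2→P3→P6→P4→P5→Depot: 22+3+22+6+23+27+10 = 113
Depot→P1→P2→P3→P6→P5→P4→Depot: 22+3+22+6+13+27+20 = 113
Depot→P1→P2→P4→P3→P5→P6→Depot: 22+3+10+29+19+13+3 = 99
Depot→P1→P2→P4→P3→P6→P5→Depot: 22+3+10+29+6+13+10 = 93
… (352 more)
Depot→P3→P6→P4→P2→P1→P5→Depot: 9+6+23+10+3+14+10 = 75  ← best
The minimum is 75.
One optimal route: Depot → P3 → P6 → P4 → P2 → P1 → P5 → Depot (or its reverse).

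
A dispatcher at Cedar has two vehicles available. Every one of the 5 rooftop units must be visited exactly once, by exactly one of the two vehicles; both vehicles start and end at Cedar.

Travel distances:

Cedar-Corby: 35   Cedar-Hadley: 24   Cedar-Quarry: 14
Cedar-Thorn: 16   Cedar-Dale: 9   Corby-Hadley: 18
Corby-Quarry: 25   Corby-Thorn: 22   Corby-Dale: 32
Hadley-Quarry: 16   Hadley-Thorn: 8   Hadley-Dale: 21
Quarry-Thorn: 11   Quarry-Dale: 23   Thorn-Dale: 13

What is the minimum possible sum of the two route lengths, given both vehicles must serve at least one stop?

Try each way of splitting the stops between the two vehicles (each non-empty) and, for each split, find the best tour for each vehicle:
  {Corby} + {Hadley, Quarry, Thorn, Dale}: 70 + 60 = 130
  {Hadley} + {Corby, Quarry, Thorn, Dale}: 48 + 83 = 131
  {Corby, Hadley} + {Quarry, Thorn, Dale}: 77 + 47 = 124
  {Quarry} + {Corby, Hadley, Thorn, Dale}: 28 + 83 = 111
  {Corby, Quarry} + {Hadley, Thorn, Dale}: 74 + 54 = 128
  {Hadley, Quarry} + {Corby, Thorn, Dale}: 54 + 79 = 133
  … (15 splits in total)
  {Corby, Hadley, Quarry, Thorn} + {Dale}: 81 + 18 = 99  ← best
Best: vehicle 1 Cedar → Quarry → Corby → Hadley → Thorn → Cedar = 81; vehicle 2 Cedar → Dale → Cedar = 18; combined 99.

99 — the smallest possible combined total.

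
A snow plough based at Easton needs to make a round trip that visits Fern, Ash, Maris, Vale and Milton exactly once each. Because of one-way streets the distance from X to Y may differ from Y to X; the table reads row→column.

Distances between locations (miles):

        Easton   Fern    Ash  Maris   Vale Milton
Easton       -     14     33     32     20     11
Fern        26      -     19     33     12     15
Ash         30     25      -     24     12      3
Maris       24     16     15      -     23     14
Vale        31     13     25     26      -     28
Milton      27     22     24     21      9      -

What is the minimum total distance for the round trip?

Shortest round trip = 95 miles.

Easton→Fern→Ash→Maris→Vale→Milton→Easton: 14+19+24+23+28+27 = 135
Easton→Fern→Ash→Maris→Milton→Vale→Easton: 14+19+24+14+9+31 = 111
Easton→Fern→Ash→Vale→Maris→Milton→Easton: 14+19+12+26+14+27 = 112
Easton→Fern→Ash→Vale→Milton→Maris→Easton: 14+19+12+28+21+24 = 118
Easton→Fern→Ash→Milton→Maris→Vale→Easton: 14+19+3+21+23+31 = 111
Easton→Fern→Ash→Milton→Vale→Maris→Easton: 14+19+3+9+26+24 = 95
Easton→Fern→Maris→Ash→Vale→Milton→Easton: 14+33+15+12+28+27 = 129
Easton→Fern→Maris→Ash→Milton→Vale→Easton: 14+33+15+3+9+31 = 105
Easton→Fern→Maris→Vale→Ash→Milton→Easton: 14+33+23+25+3+27 = 125
Easton→Fern→Maris→Vale→Milton→Ash→Easton: 14+33+23+28+24+30 = 152
Easton→Fern→Maris→Milton→Ash→Vale→Easton: 14+33+14+24+12+31 = 128
Easton→Fern→Maris→Milton→Vale→Ash→Easton: 14+33+14+9+25+30 = 125
Easton→Fern→Vale→Ash→Maris→Milton→Easton: 14+12+25+24+14+27 = 116
Easton→Fern→Vale→Ash→Milton→Maris→Easton: 14+12+25+3+21+24 = 99
… (106 more)
The minimum is 95.
One optimal route: Easton → Fern → Ash → Milton → Vale → Maris → Easton.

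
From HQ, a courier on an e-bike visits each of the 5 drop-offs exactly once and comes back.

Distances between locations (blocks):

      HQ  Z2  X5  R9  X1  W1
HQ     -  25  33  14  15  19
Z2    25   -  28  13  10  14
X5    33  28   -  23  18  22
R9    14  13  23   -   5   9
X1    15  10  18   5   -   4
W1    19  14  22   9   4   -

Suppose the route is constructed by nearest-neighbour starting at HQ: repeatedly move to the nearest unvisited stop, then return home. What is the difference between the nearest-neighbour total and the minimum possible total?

Excess over optimum: 2 blocks.

From HQ: R9=14, X1=15, W1=19, Z2=25, X5=33 → choose R9 (14).
From R9: X1=5, W1=9, Z2=13, X5=23 → choose X1 (5).
From X1: W1=4, Z2=10, X5=18 → choose W1 (4).
From W1: Z2=14, X5=22 → choose Z2 (14).
From Z2: X5=28 → choose X5 (28).
NN route HQ → R9 → X1 → W1 → Z2 → X5 → HQ costs 98.
Optimal: HQ → X5 → X1 → W1 → Z2 → R9 → HQ costs 96 (by enumerating all 60 distinct tours).
Excess = 98 − 96 = 2.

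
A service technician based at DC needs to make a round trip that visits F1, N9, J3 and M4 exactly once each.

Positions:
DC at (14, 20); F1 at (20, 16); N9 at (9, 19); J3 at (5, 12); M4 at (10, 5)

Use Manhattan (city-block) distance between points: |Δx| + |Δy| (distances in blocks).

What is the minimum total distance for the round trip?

DC-F1-N9-J3-M4-DC: 10+14+11+12+19 = 66
DC-F1-N9-M4-J3-DC: 10+14+15+12+17 = 68
DC-F1-J3-N9-M4-DC: 10+19+11+15+19 = 74
DC-F1-J3-M4-N9-DC: 10+19+12+15+6 = 62
DC-F1-M4-N9-J3-DC: 10+21+15+11+17 = 74
DC-F1-M4-J3-N9-DC: 10+21+12+11+6 = 60
DC-N9-F1-J3-M4-DC: 6+14+19+12+19 = 70
DC-N9-F1-M4-J3-DC: 6+14+21+12+17 = 70
DC-N9-J3-F1-M4-DC: 6+11+19+21+19 = 76
DC-N9-M4-F1-J3-DC: 6+15+21+19+17 = 78
DC-J3-F1-N9-M4-DC: 17+19+14+15+19 = 84
DC-J3-N9-F1-M4-DC: 17+11+14+21+19 = 82
The minimum is 60.
One optimal route: DC → F1 → M4 → J3 → N9 → DC (or its reverse).

60 blocks — the shortest possible round trip.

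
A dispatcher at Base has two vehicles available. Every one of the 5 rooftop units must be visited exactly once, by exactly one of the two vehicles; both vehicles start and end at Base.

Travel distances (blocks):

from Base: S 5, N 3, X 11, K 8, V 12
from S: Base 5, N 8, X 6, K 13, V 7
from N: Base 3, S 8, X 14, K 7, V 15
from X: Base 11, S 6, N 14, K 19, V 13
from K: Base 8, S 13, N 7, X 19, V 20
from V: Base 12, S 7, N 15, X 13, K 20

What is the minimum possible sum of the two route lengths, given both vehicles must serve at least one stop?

Minimum combined distance: 54 blocks.

Try each way of splitting the stops between the two vehicles (each non-empty) and, for each split, find the best tour for each vehicle:
  {S} + {N, X, K, V}: 10 + 54 = 64
  {N} + {S, X, K, V}: 6 + 52 = 58
  {S, N} + {X, K, V}: 16 + 52 = 68
  {X} + {S, N, K, V}: 22 + 42 = 64
  {S, X} + {N, K, V}: 22 + 42 = 64
  {N, X} + {S, K, V}: 28 + 40 = 68
  … (15 splits in total)
  {N, K} + {S, X, V}: 18 + 36 = 54  ← best
Best: vehicle 1 Base → N → K → Base = 18; vehicle 2 Base → S → X → V → Base = 36; combined 54.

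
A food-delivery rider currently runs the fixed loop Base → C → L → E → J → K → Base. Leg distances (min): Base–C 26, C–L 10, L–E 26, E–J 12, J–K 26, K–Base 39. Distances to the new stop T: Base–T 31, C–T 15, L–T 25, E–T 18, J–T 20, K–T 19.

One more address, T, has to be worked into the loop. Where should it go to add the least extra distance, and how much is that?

Insertion cost between consecutive stops i–j is d(i,T) + d(T,j) − d(i,j):
  between Base and C: 31 + 15 − 26 = 20
  between C and L: 15 + 25 − 10 = 30
  between L and E: 25 + 18 − 26 = 17
  between E and J: 18 + 20 − 12 = 26
  between J and K: 20 + 19 − 26 = 13
  between K and Base: 19 + 31 − 39 = 11
Cheapest insertion is between K and Base, adding 11.
New total = 139 + 11 = 150.

Adding 11 min by placing T on the K–Base leg.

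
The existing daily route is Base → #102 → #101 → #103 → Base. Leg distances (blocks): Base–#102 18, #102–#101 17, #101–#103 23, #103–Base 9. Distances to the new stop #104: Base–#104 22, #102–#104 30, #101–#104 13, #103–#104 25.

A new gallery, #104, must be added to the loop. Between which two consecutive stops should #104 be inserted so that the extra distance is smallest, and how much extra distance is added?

Minimum extra distance: 15 blocks, inserting #104 between #101 and #103.

Insertion cost between consecutive stops i–j is d(i,#104) + d(#104,j) − d(i,j):
  between Base and #102: 22 + 30 − 18 = 34
  between #102 and #101: 30 + 13 − 17 = 26
  between #101 and #103: 13 + 25 − 23 = 15
  between #103 and Base: 25 + 22 − 9 = 38
Cheapest insertion is between #101 and #103, adding 15.
New total = 67 + 15 = 82.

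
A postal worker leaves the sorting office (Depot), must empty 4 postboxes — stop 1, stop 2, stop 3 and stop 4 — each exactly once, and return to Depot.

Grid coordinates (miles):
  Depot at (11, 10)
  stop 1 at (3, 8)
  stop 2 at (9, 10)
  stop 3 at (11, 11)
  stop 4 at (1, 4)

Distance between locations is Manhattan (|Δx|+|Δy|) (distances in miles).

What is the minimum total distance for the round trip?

There are 12 distinct closed tours to check (reversals are equivalent).
Depot → stop 1 → stop 2 → stop 3 → stop 4 → Depot: 10+8+3+17+16 = 54
Depot → stop 1 → stop 2 → stop 4 → stop 3 → Depot: 10+8+14+17+1 = 50
Depot → stop 1 → stop 3 → stop 2 → stop 4 → Depot: 10+11+3+14+16 = 54
Depot → stop 1 → stop 3 → stop 4 → stop 2 → Depot: 10+11+17+14+2 = 54
Depot → stop 1 → stop 4 → stop 2 → stop 3 → Depot: 10+6+14+3+1 = 34
Depot → stop 1 → stop 4 → stop 3 → stop 2 → Depot: 10+6+17+3+2 = 38
Depot → stop 2 → stop 1 → stop 3 → stop 4 → Depot: 2+8+11+17+16 = 54
Depot → stop 2 → stop 1 → stop 4 → stop 3 → Depot: 2+8+6+17+1 = 34
Depot → stop 2 → stop 3 → stop 1 → stop 4 → Depot: 2+3+11+6+16 = 38
Depot → stop 2 → stop 4 → stop 1 → stop 3 → Depot: 2+14+6+11+1 = 34
Depot → stop 3 → stop 1 → stop 2 → stop 4 → Depot: 1+11+8+14+16 = 50
Depot → stop 3 → stop 2 → stop 1 → stop 4 → Depot: 1+3+8+6+16 = 34
The minimum is 34.
One optimal route: Depot → stop 1 → stop 4 → stop 2 → stop 3 → Depot (or its reverse).

Shortest round trip = 34 miles.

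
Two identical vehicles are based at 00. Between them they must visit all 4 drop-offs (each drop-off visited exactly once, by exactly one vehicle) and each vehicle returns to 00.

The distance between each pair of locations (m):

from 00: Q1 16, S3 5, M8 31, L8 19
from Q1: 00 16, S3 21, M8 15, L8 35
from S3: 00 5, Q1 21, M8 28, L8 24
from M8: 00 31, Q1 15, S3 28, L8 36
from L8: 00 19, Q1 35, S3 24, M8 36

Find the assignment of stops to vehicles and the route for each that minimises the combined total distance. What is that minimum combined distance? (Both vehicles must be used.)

96 m — the smallest possible combined total.

There are 2^3 − 1 = 7 ways to divide the 4 stops into two non-empty groups. For each, the best each vehicle can do is its own shortest tour through its group:
  {Q1} + {S3, M8, L8}: 32 + 88 = 120
  {S3} + {Q1, M8, L8}: 10 + 86 = 96
  {Q1, S3} + {M8, L8}: 42 + 86 = 128
  {M8} + {Q1, S3, L8}: 62 + 80 = 142
  {Q1, M8} + {S3, L8}: 62 + 48 = 110
  {S3, M8} + {Q1, L8}: 64 + 70 = 134
  … (7 splits in total)
Best: vehicle 1 00 → S3 → 00 = 10; vehicle 2 00 → Q1 → M8 → L8 → 00 = 86; combined 96.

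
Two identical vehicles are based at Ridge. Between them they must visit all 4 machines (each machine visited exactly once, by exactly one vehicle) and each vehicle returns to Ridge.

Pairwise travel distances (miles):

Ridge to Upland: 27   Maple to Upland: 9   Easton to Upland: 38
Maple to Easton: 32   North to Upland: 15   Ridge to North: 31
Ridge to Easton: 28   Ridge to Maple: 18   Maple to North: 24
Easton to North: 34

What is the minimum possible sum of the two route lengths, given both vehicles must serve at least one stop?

Check every non-empty split of the stops between the two vehicles; for each half take its own optimal tour:
  {Maple} + {Easton, North, Upland}: 36 + 104 = 140
  {Easton} + {Maple, North, Upland}: 56 + 73 = 129
  {Maple, Easton} + {North, Upland}: 78 + 73 = 151
  {North} + {Maple, Easton, Upland}: 62 + 93 = 155
  {Maple, North} + {Easton, Upland}: 73 + 93 = 166
  {Easton, North} + {Maple, Upland}: 93 + 54 = 147
  … (7 splits in total)
Best: vehicle 1 Ridge → Easton → Ridge = 56; vehicle 2 Ridge → Maple → Upland → North → Ridge = 73; combined 129.

Minimum combined distance: 129 miles.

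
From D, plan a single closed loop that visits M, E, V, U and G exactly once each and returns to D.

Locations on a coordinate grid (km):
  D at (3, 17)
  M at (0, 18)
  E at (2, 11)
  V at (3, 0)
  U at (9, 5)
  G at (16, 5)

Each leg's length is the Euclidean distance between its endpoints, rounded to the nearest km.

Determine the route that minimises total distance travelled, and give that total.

54 km — the shortest possible round trip.

D→M→E→V→U→G→D: 3+7+11+8+7+18 = 54
D→M→E→V→G→U→D: 3+7+11+14+7+13 = 55
D→M→E→U→V→G→D: 3+7+9+8+14+18 = 59
D→M→E→U→G→V→D: 3+7+9+7+14+17 = 57
D→M→E→G→V→U→D: 3+7+15+14+8+13 = 60
D→M→E→G→U→V→D: 3+7+15+7+8+17 = 57
D→M→V→E→U→G→D: 3+18+11+9+7+18 = 66
D→M→V→E→G→U→D: 3+18+11+15+7+13 = 67
D→M→V→U→E→G→D: 3+18+8+9+15+18 = 71
D→M→V→U→G→E→D: 3+18+8+7+15+6 = 57
D→M→V→G→E→U→D: 3+18+14+15+9+13 = 72
D→M→V→G→U→E→D: 3+18+14+7+9+6 = 57
D→M→U→E→V→G→D: 3+16+9+11+14+18 = 71
D→M→U→E→G→V→D: 3+16+9+15+14+17 = 74
… (46 more)
The minimum is 54.
One optimal route: D → M → E → V → U → G → D (or its reverse).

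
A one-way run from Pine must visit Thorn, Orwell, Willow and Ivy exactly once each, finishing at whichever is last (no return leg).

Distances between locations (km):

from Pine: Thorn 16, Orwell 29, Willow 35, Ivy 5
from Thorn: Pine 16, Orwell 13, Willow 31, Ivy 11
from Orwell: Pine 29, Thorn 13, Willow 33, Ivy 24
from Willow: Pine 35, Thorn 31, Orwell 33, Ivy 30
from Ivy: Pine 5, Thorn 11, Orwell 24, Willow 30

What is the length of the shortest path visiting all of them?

There are 4! = 24 possible orderings.
Pine - Thorn - Orwell - Willow - Ivy: 16+13+33+30 = 92
Pine - Thorn - Orwell - Ivy - Willow: 16+13+24+30 = 83
Pine - Thorn - Willow - Orwell - Ivy: 16+31+33+24 = 104
Pine - Thorn - Willow - Ivy - Orwell: 16+31+30+24 = 101
Pine - Thorn - Ivy - Orwell - Willow: 16+11+24+33 = 84
Pine - Thorn - Ivy - Willow - Orwell: 16+11+30+33 = 90
Pine - Orwell - Thorn - Willow - Ivy: 29+13+31+30 = 103
Pine - Orwell - Thorn - Ivy - Willow: 29+13+11+30 = 83
Pine - Orwell - Willow - Thorn - Ivy: 29+33+31+11 = 104
Pine - Orwell - Willow - Ivy - Thorn: 29+33+30+11 = 103
Pine - Orwell - Ivy - Thorn - Willow: 29+24+11+31 = 95
Pine - Orwell - Ivy - Willow - Thorn: 29+24+30+31 = 114
Pine - Willow - Thorn - Orwell - Ivy: 35+31+13+24 = 103
Pine - Willow - Thorn - Ivy - Orwell: 35+31+11+24 = 101
… (10 more)
Pine - Ivy - Thorn - Orwell - Willow: 5+11+13+33 = 62  ← best
The minimum is 62.
One shortest path: Pine → Ivy → Thorn → Orwell → Willow.

62 km — the minimum one-way total.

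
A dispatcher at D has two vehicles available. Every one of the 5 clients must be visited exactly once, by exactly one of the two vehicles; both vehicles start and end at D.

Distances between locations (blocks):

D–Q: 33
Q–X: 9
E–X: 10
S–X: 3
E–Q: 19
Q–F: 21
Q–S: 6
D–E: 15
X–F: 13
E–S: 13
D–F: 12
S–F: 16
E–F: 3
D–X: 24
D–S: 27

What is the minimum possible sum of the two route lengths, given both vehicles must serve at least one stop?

Check every non-empty split of the stops between the two vehicles; for each half take its own optimal tour:
  {E} + {Q, S, X, F}: 30 + 66 = 96
  {Q} + {E, S, X, F}: 66 + 55 = 121
  {E, Q} + {S, X, F}: 67 + 55 = 122
  {S} + {E, Q, X, F}: 54 + 67 = 121
  {E, S} + {Q, X, F}: 55 + 66 = 121
  {Q, S} + {E, X, F}: 66 + 49 = 115
  … (15 splits in total)
  {E, Q, S, X} + {F}: 67 + 24 = 91  ← best
Best: vehicle 1 D → E → Q → S → X → D = 67; vehicle 2 D → F → D = 24; combined 91.

Minimum combined distance: 91 blocks.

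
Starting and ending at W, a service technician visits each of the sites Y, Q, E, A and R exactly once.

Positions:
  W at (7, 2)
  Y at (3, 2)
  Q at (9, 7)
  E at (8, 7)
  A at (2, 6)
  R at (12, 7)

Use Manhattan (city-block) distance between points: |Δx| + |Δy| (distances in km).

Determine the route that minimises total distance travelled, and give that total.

Minimum total distance: 30 km.

There are 60 distinct closed tours to check (reversals are equivalent).
W→Y→Q→E→A→R→W: 4+11+1+7+11+10 = 44
W→Y→Q→E→R→A→W: 4+11+1+4+11+9 = 40
W→Y→Q→A→E→R→W: 4+11+8+7+4+10 = 44
W→Y→Q→A→R→E→W: 4+11+8+11+4+6 = 44
W→Y→Q→R→E→A→W: 4+11+3+4+7+9 = 38
W→Y→Q→R→A→E→W: 4+11+3+11+7+6 = 42
W→Y→E→Q→A→R→W: 4+10+1+8+11+10 = 44
W→Y→E→Q→R→A→W: 4+10+1+3+11+9 = 38
W→Y→E→A→Q→R→W: 4+10+7+8+3+10 = 42
W→Y→E→A→R→Q→W: 4+10+7+11+3+7 = 42
W→Y→E→R→Q→A→W: 4+10+4+3+8+9 = 38
W→Y→E→R→A→Q→W: 4+10+4+11+8+7 = 44
W→Y→A→Q→E→R→W: 4+5+8+1+4+10 = 32
W→Y→A→Q→R→E→W: 4+5+8+3+4+6 = 30
… (46 more)
The minimum is 30.
One optimal route: W → Y → A → Q → R → E → W (or its reverse).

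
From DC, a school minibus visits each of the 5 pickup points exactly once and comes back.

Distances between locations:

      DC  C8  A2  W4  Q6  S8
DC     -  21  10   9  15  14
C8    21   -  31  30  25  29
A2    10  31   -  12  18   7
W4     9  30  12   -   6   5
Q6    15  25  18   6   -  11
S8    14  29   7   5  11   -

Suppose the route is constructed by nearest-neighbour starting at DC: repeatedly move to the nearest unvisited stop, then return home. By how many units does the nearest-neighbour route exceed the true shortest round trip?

11 longer than the optimal tour.

DC: W4=9, A2=10, S8=14, Q6=15, C8=21 ⇒ W4
W4: S8=5, Q6=6, A2=12, C8=30 ⇒ S8
S8: A2=7, Q6=11, C8=29 ⇒ A2
A2: Q6=18, C8=31 ⇒ Q6
Q6: C8=25 ⇒ C8
NN route DC → W4 → S8 → A2 → Q6 → C8 → DC costs 85.
Optimal: DC → C8 → Q6 → W4 → S8 → A2 → DC costs 74 (by enumerating all 60 distinct tours).
Excess = 85 − 74 = 11.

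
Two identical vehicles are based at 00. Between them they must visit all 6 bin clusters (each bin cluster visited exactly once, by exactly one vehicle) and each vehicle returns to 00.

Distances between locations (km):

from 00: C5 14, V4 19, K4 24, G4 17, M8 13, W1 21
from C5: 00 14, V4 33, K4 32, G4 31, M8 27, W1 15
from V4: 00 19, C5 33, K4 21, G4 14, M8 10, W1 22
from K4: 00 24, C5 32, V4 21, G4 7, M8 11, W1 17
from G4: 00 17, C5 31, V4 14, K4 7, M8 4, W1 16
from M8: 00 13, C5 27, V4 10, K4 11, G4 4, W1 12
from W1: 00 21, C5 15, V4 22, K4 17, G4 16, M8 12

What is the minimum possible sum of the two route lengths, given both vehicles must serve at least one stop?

Try each way of splitting the stops between the two vehicles (each non-empty) and, for each split, find the best tour for each vehicle:
  {C5} + {V4, K4, G4, M8, W1}: 28 + 78 = 106
  {V4} + {C5, K4, G4, M8, W1}: 38 + 70 = 108
  {C5, V4} + {K4, G4, M8, W1}: 66 + 62 = 128
  {K4} + {C5, V4, G4, M8, W1}: 48 + 78 = 126
  {C5, K4} + {V4, G4, M8, W1}: 70 + 70 = 140
  {V4, K4} + {C5, G4, M8, W1}: 64 + 62 = 126
  … (31 splits in total)
Best: vehicle 1 00 → C5 → 00 = 28; vehicle 2 00 → V4 → M8 → G4 → K4 → W1 → 00 = 78; combined 106.

106 km — the smallest possible combined total.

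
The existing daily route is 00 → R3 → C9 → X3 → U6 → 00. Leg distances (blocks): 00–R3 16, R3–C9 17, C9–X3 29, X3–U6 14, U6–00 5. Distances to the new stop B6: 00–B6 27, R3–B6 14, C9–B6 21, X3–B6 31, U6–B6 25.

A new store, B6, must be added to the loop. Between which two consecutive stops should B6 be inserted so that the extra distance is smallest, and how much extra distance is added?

Adding 18 blocks by placing B6 on the R3–C9 leg.

Insertion cost between consecutive stops i–j is d(i,B6) + d(B6,j) − d(i,j):
  between 00 and R3: 27 + 14 − 16 = 25
  between R3 and C9: 14 + 21 − 17 = 18
  between C9 and X3: 21 + 31 − 29 = 23
  between X3 and U6: 31 + 25 − 14 = 42
  between U6 and 00: 25 + 27 − 5 = 47
Cheapest insertion is between R3 and C9, adding 18.
New total = 81 + 18 = 99.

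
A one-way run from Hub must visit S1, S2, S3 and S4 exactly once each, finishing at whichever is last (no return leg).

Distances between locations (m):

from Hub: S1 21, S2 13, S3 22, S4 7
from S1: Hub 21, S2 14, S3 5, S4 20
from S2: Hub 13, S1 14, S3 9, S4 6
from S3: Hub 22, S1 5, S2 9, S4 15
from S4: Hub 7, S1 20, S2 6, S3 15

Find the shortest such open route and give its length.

There are 4! = 24 possible orderings.
Hub→S1→S2→S3→S4: 21+14+9+15 = 59
Hub→S1→S2→S4→S3: 21+14+6+15 = 56
Hub→S1→S3→S2→S4: 21+5+9+6 = 41
Hub→S1→S3→S4→S2: 21+5+15+6 = 47
Hub→S1→S4→S2→S3: 21+20+6+9 = 56
Hub→S1→S4→S3→S2: 21+20+15+9 = 65
Hub→S2→S1→S3→S4: 13+14+5+15 = 47
Hub→S2→S1→S4→S3: 13+14+20+15 = 62
Hub→S2→S3→S1→S4: 13+9+5+20 = 47
Hub→S2→S3→S4→S1: 13+9+15+20 = 57
Hub→S2→S4→S1→S3: 13+6+20+5 = 44
Hub→S2→S4→S3→S1: 13+6+15+5 = 39
Hub→S3→S1→S2→S4: 22+5+14+6 = 47
Hub→S3→S1→S4→S2: 22+5+20+6 = 53
… (10 more)
Hub→S4→S2→S3→S1: 7+6+9+5 = 27  ← best
The minimum is 27.
One shortest path: Hub → S4 → S2 → S3 → S1.

27 m — the minimum one-way total.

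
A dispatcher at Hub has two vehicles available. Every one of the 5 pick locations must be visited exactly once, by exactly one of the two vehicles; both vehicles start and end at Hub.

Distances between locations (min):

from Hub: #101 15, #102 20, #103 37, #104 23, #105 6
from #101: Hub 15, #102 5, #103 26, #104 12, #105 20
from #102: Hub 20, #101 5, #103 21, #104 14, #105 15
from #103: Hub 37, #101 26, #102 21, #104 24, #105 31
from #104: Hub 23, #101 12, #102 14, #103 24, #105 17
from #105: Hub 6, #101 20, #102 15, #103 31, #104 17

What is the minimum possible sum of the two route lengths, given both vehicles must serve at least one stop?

There are 2^4 − 1 = 15 ways to divide the 5 stops into two non-empty groups. For each, the best each vehicle can do is its own shortest tour through its group:
  {#101} + {#102, #103, #104, #105}: 30 + 88 = 118
  {#102} + {#101, #103, #104, #105}: 40 + 88 = 128
  {#101, #102} + {#103, #104, #105}: 40 + 84 = 124
  {#103} + {#101, #102, #104, #105}: 74 + 57 = 131
  {#101, #103} + {#102, #104, #105}: 78 + 57 = 135
  {#102, #103} + {#101, #104, #105}: 78 + 50 = 128
  … (15 splits in total)
  {#101, #102, #103, #104} + {#105}: 88 + 12 = 100  ← best
Best: vehicle 1 Hub → #101 → #102 → #103 → #104 → Hub = 88; vehicle 2 Hub → #105 → Hub = 12; combined 100.

100 min — the smallest possible combined total.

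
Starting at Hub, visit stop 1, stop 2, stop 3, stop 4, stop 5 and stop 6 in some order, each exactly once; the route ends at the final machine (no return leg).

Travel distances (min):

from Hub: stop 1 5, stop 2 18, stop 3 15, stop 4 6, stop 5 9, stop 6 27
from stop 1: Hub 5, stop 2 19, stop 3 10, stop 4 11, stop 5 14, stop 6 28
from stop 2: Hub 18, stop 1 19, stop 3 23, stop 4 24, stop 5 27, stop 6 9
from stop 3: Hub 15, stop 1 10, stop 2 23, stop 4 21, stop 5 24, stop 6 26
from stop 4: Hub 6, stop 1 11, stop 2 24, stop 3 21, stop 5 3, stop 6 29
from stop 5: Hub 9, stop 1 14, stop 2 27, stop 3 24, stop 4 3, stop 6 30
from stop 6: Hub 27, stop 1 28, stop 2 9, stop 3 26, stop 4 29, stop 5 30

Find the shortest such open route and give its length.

Shortest open route: 65 min.

There are 6! = 720 possible orderings.
Hub - stop 1 - stop 2 - stop 3 - stop 4 - stop 5 - stop 6: 5+19+23+21+3+30 = 101
Hub - stop 1 - stop 2 - stop 3 - stop 4 - stop 6 - stop 5: 5+19+23+21+29+30 = 127
Hub - stop 1 - stop 2 - stop 3 - stop 5 - stop 4 - stop 6: 5+19+23+24+3+29 = 103
Hub - stop 1 - stop 2 - stop 3 - stop 5 - stop 6 - stop 4: 5+19+23+24+30+29 = 130
Hub - stop 1 - stop 2 - stop 3 - stop 6 - stop 4 - stop 5: 5+19+23+26+29+3 = 105
Hub - stop 1 - stop 2 - stop 3 - stop 6 - stop 5 - stop 4: 5+19+23+26+30+3 = 106
Hub - stop 1 - stop 2 - stop 4 - stop 3 - stop 5 - stop 6: 5+19+24+21+24+30 = 123
Hub - stop 1 - stop 2 - stop 4 - stop 3 - stop 6 - stop 5: 5+19+24+21+26+30 = 125
… (712 more)
Hub - stop 4 - stop 5 - stop 1 - stop 3 - stop 2 - stop 6: 6+3+14+10+23+9 = 65  ← best
The minimum is 65.
One shortest path: Hub → stop 4 → stop 5 → stop 1 → stop 3 → stop 2 → stop 6.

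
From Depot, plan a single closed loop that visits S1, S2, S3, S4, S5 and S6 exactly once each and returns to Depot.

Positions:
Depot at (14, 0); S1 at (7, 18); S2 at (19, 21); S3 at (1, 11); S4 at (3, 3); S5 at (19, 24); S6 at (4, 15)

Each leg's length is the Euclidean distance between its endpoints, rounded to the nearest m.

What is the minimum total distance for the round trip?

With 6 stops there are 6!/2 = 360 distinct round trips (a route and its reverse cost the same).
Depot - S1 - S2 - S3 - S4 - S5 - S6 - Depot: 19+12+21+8+26+17+18 = 121
Depot - S1 - S2 - S3 - S4 - S6 - S5 - Depot: 19+12+21+8+12+17+25 = 114
Depot - S1 - S2 - S3 - S5 - S4 - S6 - Depot: 19+12+21+22+26+12+18 = 130
Depot - S1 - S2 - S3 - S5 - S6 - S4 - Depot: 19+12+21+22+17+12+11 = 114
Depot - S1 - S2 - S3 - S6 - S4 - S5 - Depot: 19+12+21+5+12+26+25 = 120
Depot - S1 - S2 - S3 - S6 - S5 - S4 - Depot: 19+12+21+5+17+26+11 = 111
Depot - S1 - S2 - S4 - S3 - S5 - S6 - Depot: 19+12+24+8+22+17+18 = 120
Depot - S1 - S2 - S4 - S3 - S6 - S5 - Depot: 19+12+24+8+5+17+25 = 110
… (352 more)
Depot - S2 - S5 - S1 - S6 - S3 - S4 - Depot: 22+3+13+4+5+8+11 = 66  ← best
The minimum is 66.
One optimal route: Depot → S2 → S5 → S1 → S6 → S3 → S4 → Depot (or its reverse).

Minimum total distance: 66 m.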